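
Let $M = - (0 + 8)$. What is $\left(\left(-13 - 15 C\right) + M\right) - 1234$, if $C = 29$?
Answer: $-1690$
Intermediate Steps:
$M = -8$ ($M = \left(-1\right) 8 = -8$)
$\left(\left(-13 - 15 C\right) + M\right) - 1234 = \left(\left(-13 - 435\right) - 8\right) - 1234 = \left(-448 - 8\right) - 1234 = -456 - 1234 = -1690$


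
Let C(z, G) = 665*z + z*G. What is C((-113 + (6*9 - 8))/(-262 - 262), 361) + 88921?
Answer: 23331673/262 ≈ 89052.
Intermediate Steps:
C(z, G) = 665*z + G*z
C((-113 + (6*9 - 8))/(-262 - 262), 361) + 88921 = ((-113 + (6*9 - 8))/(-262 - 262))*(665 + 361) + 88921 = ((-113 + (54 - 8))/(-524))*1026 + 88921 = ((-113 + 46)*(-1/524))*1026 + 88921 = -67*(-1/524)*1026 + 88921 = (67/524)*1026 + 88921 = 34371/262 + 88921 = 23331673/262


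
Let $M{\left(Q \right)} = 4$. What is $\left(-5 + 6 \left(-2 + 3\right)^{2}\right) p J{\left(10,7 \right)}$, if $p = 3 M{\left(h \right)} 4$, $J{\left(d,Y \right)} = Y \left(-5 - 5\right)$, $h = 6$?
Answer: $-3360$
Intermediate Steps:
$J{\left(d,Y \right)} = - 10 Y$ ($J{\left(d,Y \right)} = Y \left(-10\right) = - 10 Y$)
$p = 48$ ($p = 3 \cdot 4 \cdot 4 = 12 \cdot 4 = 48$)
$\left(-5 + 6 \left(-2 + 3\right)^{2}\right) p J{\left(10,7 \right)} = \left(-5 + 6 \left(-2 + 3\right)^{2}\right) 48 \left(\left(-10\right) 7\right) = \left(-5 + 6 \cdot 1^{2}\right) 48 \left(-70\right) = \left(-5 + 6 \cdot 1\right) 48 \left(-70\right) = \left(-5 + 6\right) 48 \left(-70\right) = 1 \cdot 48 \left(-70\right) = 48 \left(-70\right) = -3360$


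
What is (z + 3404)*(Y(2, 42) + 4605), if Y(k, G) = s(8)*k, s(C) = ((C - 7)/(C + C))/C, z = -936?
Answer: 181842857/16 ≈ 1.1365e+7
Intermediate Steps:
s(C) = (-7 + C)/(2*C²) (s(C) = ((-7 + C)/((2*C)))/C = ((-7 + C)*(1/(2*C)))/C = ((-7 + C)/(2*C))/C = (-7 + C)/(2*C²))
Y(k, G) = k/128 (Y(k, G) = ((½)*(-7 + 8)/8²)*k = ((½)*(1/64)*1)*k = k/128)
(z + 3404)*(Y(2, 42) + 4605) = (-936 + 3404)*((1/128)*2 + 4605) = 2468*(1/64 + 4605) = 2468*(294721/64) = 181842857/16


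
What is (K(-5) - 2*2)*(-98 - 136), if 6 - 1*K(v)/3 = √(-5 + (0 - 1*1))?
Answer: -3276 + 702*I*√6 ≈ -3276.0 + 1719.5*I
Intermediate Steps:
K(v) = 18 - 3*I*√6 (K(v) = 18 - 3*√(-5 + (0 - 1*1)) = 18 - 3*√(-5 + (0 - 1)) = 18 - 3*√(-5 - 1) = 18 - 3*I*√6)
(K(-5) - 2*2)*(-98 - 136) = ((18 - 3*I*√6) - 2*2)*(-98 - 136) = ((18 - 3*I*√6) - 4)*(-234) = (14 - 3*I*√6)*(-234) = -3276 + 702*I*√6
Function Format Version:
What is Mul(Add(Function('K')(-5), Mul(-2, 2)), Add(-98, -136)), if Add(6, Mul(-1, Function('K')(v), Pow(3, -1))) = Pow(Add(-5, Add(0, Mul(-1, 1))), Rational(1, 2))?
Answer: Add(-3276, Mul(702, I, Pow(6, Rational(1, 2)))) ≈ Add(-3276.0, Mul(1719.5, I))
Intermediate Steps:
Function('K')(v) = Add(18, Mul(-3, I, Pow(6, Rational(1, 2)))) (Function('K')(v) = Add(18, Mul(-3, Pow(Add(-5, Add(0, Mul(-1, 1))), Rational(1, 2)))) = Add(18, Mul(-3, Pow(Add(-5, Add(0, -1)), Rational(1, 2)))) = Add(18, Mul(-3, Pow(Add(-5, -1), Rational(1, 2)))) = Add(18, Mul(-3, Pow(-6, Rational(1, 2)))) = Add(18, Mul(-3, Mul(I, Pow(6, Rational(1, 2))))) = Add(18, Mul(-3, I, Pow(6, Rational(1, 2)))))
Mul(Add(Function('K')(-5), Mul(-2, 2)), Add(-98, -136)) = Mul(Add(Add(18, Mul(-3, I, Pow(6, Rational(1, 2)))), Mul(-2, 2)), Add(-98, -136)) = Mul(Add(Add(18, Mul(-3, I, Pow(6, Rational(1, 2)))), -4), -234) = Mul(Add(14, Mul(-3, I, Pow(6, Rational(1, 2)))), -234) = Add(-3276, Mul(702, I, Pow(6, Rational(1, 2))))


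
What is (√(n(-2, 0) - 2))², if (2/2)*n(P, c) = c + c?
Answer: -2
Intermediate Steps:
n(P, c) = 2*c (n(P, c) = c + c = 2*c)
(√(n(-2, 0) - 2))² = (√(2*0 - 2))² = (√(0 - 2))² = (√(-2))² = (I*√2)² = -2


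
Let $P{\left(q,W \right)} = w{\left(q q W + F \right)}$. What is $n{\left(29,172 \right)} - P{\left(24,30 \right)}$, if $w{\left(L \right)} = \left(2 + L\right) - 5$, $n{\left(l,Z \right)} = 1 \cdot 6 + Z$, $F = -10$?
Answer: $-17089$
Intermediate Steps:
$n{\left(l,Z \right)} = 6 + Z$
$w{\left(L \right)} = -3 + L$ ($w{\left(L \right)} = \left(2 + L\right) - 5 = -3 + L$)
$P{\left(q,W \right)} = -13 + W q^{2}$ ($P{\left(q,W \right)} = -3 + \left(q q W - 10\right) = -3 + \left(q^{2} W - 10\right) = -3 + \left(W q^{2} - 10\right) = -3 + \left(-10 + W q^{2}\right) = -13 + W q^{2}$)
$n{\left(29,172 \right)} - P{\left(24,30 \right)} = \left(6 + 172\right) - \left(-13 + 30 \cdot 24^{2}\right) = 178 - \left(-13 + 30 \cdot 576\right) = 178 - \left(-13 + 17280\right) = 178 - 17267 = -17089$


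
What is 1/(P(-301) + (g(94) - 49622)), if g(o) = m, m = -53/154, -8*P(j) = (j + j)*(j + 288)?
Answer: -308/15584983 ≈ -1.9763e-5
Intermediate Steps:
P(j) = -j*(288 + j)/4 (P(j) = -(j + j)*(j + 288)/8 = -2*j*(288 + j)/8 = -j*(288 + j)/4)
m = -53/154 (m = -53*1/154 = -53/154 ≈ -0.34416)
g(o) = -53/154
1/(P(-301) + (g(94) - 49622)) = 1/(-¼*(-301)*(288 - 301) + (-53/154 - 49622)) = 1/(-¼*(-301)*(-13) - 7641841/154) = 1/(-3913/4 - 7641841/154) = 1/(-15584983/308) = -308/15584983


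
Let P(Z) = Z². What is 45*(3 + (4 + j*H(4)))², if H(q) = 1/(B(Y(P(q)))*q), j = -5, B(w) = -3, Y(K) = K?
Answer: 39605/16 ≈ 2475.3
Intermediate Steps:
H(q) = -1/(3*q) (H(q) = 1/((-3)*q) = -1/(3*q))
45*(3 + (4 + j*H(4)))² = 45*(3 + (4 - (-5)/(3*4)))² = 45*(3 + (4 - 5*(-1/12)))² = 45*(3 + (4 + 5/12))² = 45*(3 + 53/12)² = 45*(89/12)² = 45*(7921/144) = 39605/16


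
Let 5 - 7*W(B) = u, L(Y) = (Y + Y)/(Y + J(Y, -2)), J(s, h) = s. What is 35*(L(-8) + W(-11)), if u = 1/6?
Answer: 355/6 ≈ 59.167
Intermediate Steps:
u = ⅙ ≈ 0.16667
L(Y) = 1 (L(Y) = (Y + Y)/(Y + Y) = (2*Y)/((2*Y)) = (2*Y)*(1/(2*Y)) = 1)
W(B) = 29/42 (W(B) = 5/7 - ⅐*⅙ = 5/7 - 1/42 = 29/42)
35*(L(-8) + W(-11)) = 35*(1 + 29/42) = 35*(71/42) = 355/6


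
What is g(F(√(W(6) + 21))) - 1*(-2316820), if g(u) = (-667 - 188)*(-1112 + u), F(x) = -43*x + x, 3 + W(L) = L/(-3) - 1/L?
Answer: 3267580 + 5985*√570 ≈ 3.4105e+6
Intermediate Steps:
W(L) = -3 - 1/L - L/3 (W(L) = -3 + (L/(-3) - 1/L) = -3 + (L*(-⅓) - 1/L) = -3 + (-L/3 - 1/L) = -3 + (-1/L - L/3) = -3 - 1/L - L/3)
F(x) = -42*x
g(u) = 950760 - 855*u (g(u) = -855*(-1112 + u) = 950760 - 855*u)
g(F(√(W(6) + 21))) - 1*(-2316820) = (950760 - (-35910)*√((-3 - 1/6 - ⅓*6) + 21)) - 1*(-2316820) = (950760 - (-35910)*√((-3 - 1*⅙ - 2) + 21)) + 2316820 = (950760 - (-35910)*√((-3 - ⅙ - 2) + 21)) + 2316820 = (950760 - (-35910)*√(-31/6 + 21)) + 2316820 = (950760 - (-35910)*√(95/6)) + 2316820 = (950760 - (-35910)*√570/6) + 2316820 = (950760 - (-5985)*√570) + 2316820 = (950760 + 5985*√570) + 2316820 = 3267580 + 5985*√570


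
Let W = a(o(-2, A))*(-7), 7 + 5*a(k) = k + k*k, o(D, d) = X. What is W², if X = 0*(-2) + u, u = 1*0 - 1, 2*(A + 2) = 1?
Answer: 2401/25 ≈ 96.040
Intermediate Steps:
A = -3/2 (A = -2 + (½)*1 = -2 + ½ = -3/2 ≈ -1.5000)
u = -1 (u = 0 - 1 = -1)
X = -1 (X = 0*(-2) - 1 = 0 - 1 = -1)
o(D, d) = -1
a(k) = -7/5 + k/5 + k²/5 (a(k) = -7/5 + (k + k*k)/5 = -7/5 + (k + k²)/5 = -7/5 + (k/5 + k²/5) = -7/5 + k/5 + k²/5)
W = 49/5 (W = (-7/5 + (⅕)*(-1) + (⅕)*(-1)²)*(-7) = (-7/5 - ⅕ + (⅕)*1)*(-7) = (-7/5 - ⅕ + ⅕)*(-7) = -7/5*(-7) = 49/5 ≈ 9.8000)
W² = (49/5)² = 2401/25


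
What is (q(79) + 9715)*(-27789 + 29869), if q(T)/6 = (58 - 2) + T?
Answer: 21892000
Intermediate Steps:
q(T) = 336 + 6*T (q(T) = 6*((58 - 2) + T) = 6*(56 + T) = 336 + 6*T)
(q(79) + 9715)*(-27789 + 29869) = ((336 + 6*79) + 9715)*(-27789 + 29869) = ((336 + 474) + 9715)*2080 = (810 + 9715)*2080 = 10525*2080 = 21892000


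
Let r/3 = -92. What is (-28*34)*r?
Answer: 262752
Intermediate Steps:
r = -276 (r = 3*(-92) = -276)
(-28*34)*r = -28*34*(-276) = -952*(-276) = 262752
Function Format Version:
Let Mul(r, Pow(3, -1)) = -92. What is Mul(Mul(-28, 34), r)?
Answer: 262752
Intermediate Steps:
r = -276 (r = Mul(3, -92) = -276)
Mul(Mul(-28, 34), r) = Mul(Mul(-28, 34), -276) = Mul(-952, -276) = 262752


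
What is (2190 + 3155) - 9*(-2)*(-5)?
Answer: 5255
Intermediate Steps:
(2190 + 3155) - 9*(-2)*(-5) = 5345 + 18*(-5) = 5345 - 90 = 5255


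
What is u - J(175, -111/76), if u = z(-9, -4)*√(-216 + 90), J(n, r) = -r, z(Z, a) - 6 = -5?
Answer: -111/76 + 3*I*√14 ≈ -1.4605 + 11.225*I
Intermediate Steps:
z(Z, a) = 1 (z(Z, a) = 6 - 5 = 1)
u = 3*I*√14 (u = 1*√(-216 + 90) = 1*√(-126) = 1*(3*I*√14) = 3*I*√14 ≈ 11.225*I)
u - J(175, -111/76) = 3*I*√14 - (-1)*(-111/76) = 3*I*√14 - (-1)*(-111*1/76) = 3*I*√14 - (-1)*(-111)/76 = 3*I*√14 - 1*111/76 = 3*I*√14 - 111/76 = -111/76 + 3*I*√14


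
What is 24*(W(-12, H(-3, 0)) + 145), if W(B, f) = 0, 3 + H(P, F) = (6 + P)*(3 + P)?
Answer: 3480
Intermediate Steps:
H(P, F) = -3 + (3 + P)*(6 + P) (H(P, F) = -3 + (6 + P)*(3 + P) = -3 + (3 + P)*(6 + P))
24*(W(-12, H(-3, 0)) + 145) = 24*(0 + 145) = 24*145 = 3480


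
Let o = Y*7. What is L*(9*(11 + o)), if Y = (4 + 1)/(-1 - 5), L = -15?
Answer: -1395/2 ≈ -697.50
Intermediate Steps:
Y = -⅚ (Y = 5/(-6) = 5*(-⅙) = -⅚ ≈ -0.83333)
o = -35/6 (o = -⅚*7 = -35/6 ≈ -5.8333)
L*(9*(11 + o)) = -135*(11 - 35/6) = -135*31/6 = -15*93/2 = -1395/2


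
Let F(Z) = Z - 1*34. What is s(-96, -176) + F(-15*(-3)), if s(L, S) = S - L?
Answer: -69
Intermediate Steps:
F(Z) = -34 + Z (F(Z) = Z - 34 = -34 + Z)
s(-96, -176) + F(-15*(-3)) = (-176 - 1*(-96)) + (-34 - 15*(-3)) = (-176 + 96) + (-34 + 45) = -80 + 11 = -69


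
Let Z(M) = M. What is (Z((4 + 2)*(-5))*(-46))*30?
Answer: 41400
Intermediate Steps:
(Z((4 + 2)*(-5))*(-46))*30 = (((4 + 2)*(-5))*(-46))*30 = ((6*(-5))*(-46))*30 = -30*(-46)*30 = 1380*30 = 41400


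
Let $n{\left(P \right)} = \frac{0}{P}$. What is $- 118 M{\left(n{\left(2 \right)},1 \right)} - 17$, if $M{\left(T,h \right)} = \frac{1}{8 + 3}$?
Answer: $- \frac{305}{11} \approx -27.727$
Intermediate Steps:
$n{\left(P \right)} = 0$
$M{\left(T,h \right)} = \frac{1}{11}$
$- 118 M{\left(n{\left(2 \right)},1 \right)} - 17 = \left(-118\right) \frac{1}{11} - 17 = - \frac{118}{11} - 17 = - \frac{305}{11}$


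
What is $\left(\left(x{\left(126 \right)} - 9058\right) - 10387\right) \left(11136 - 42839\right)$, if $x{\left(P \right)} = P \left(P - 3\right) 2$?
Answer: $-366201353$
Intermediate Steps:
$x{\left(P \right)} = P \left(-6 + 2 P\right)$ ($x{\left(P \right)} = P \left(-3 + P\right) 2 = P \left(-6 + 2 P\right)$)
$\left(\left(x{\left(126 \right)} - 9058\right) - 10387\right) \left(11136 - 42839\right) = \left(\left(2 \cdot 126 \left(-3 + 126\right) - 9058\right) - 10387\right) \left(11136 - 42839\right) = \left(\left(2 \cdot 126 \cdot 123 - 9058\right) - 10387\right) \left(-31703\right) = \left(\left(30996 - 9058\right) - 10387\right) \left(-31703\right) = \left(21938 - 10387\right) \left(-31703\right) = 11551 \left(-31703\right) = -366201353$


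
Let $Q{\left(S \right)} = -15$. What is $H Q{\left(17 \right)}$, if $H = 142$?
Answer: $-2130$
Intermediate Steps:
$H Q{\left(17 \right)} = 142 \left(-15\right) = -2130$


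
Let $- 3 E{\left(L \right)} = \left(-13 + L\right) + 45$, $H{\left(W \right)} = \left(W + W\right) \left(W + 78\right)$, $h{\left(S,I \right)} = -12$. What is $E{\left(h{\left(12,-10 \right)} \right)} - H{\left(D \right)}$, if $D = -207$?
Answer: $- \frac{160238}{3} \approx -53413.0$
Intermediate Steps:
$H{\left(W \right)} = 2 W \left(78 + W\right)$
$E{\left(L \right)} = - \frac{32}{3} - \frac{L}{3}$ ($E{\left(L \right)} = - \frac{\left(-13 + L\right) + 45}{3} = - \frac{32 + L}{3} = - \frac{32}{3} - \frac{L}{3}$)
$E{\left(h{\left(12,-10 \right)} \right)} - H{\left(D \right)} = \left(- \frac{32}{3} - -4\right) - 2 \left(-207\right) \left(78 - 207\right) = \left(- \frac{32}{3} + 4\right) - 2 \left(-207\right) \left(-129\right) = - \frac{20}{3} - 53406 = - \frac{160238}{3}$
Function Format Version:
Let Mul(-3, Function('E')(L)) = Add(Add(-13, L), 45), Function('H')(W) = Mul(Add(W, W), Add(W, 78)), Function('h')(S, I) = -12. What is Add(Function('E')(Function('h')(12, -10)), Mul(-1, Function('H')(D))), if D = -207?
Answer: Rational(-160238, 3) ≈ -53413.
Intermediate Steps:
Function('H')(W) = Mul(2, W, Add(78, W)) (Function('H')(W) = Mul(Mul(2, W), Add(78, W)) = Mul(2, W, Add(78, W)))
Function('E')(L) = Add(Rational(-32, 3), Mul(Rational(-1, 3), L)) (Function('E')(L) = Mul(Rational(-1, 3), Add(Add(-13, L), 45)) = Mul(Rational(-1, 3), Add(32, L)) = Add(Rational(-32, 3), Mul(Rational(-1, 3), L)))
Add(Function('E')(Function('h')(12, -10)), Mul(-1, Function('H')(D))) = Add(Add(Rational(-32, 3), Mul(Rational(-1, 3), -12)), Mul(-1, Mul(2, -207, Add(78, -207)))) = Add(Add(Rational(-32, 3), 4), Mul(-1, Mul(2, -207, -129))) = Add(Rational(-20, 3), Mul(-1, 53406)) = Add(Rational(-20, 3), -53406) = Rational(-160238, 3)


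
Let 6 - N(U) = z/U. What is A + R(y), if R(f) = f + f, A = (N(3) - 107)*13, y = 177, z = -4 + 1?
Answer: -946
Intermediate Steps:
z = -3
N(U) = 6 + 3/U (N(U) = 6 - (-3)/U = 6 + 3/U)
A = -1300 (A = ((6 + 3/3) - 107)*13 = ((6 + 3*(⅓)) - 107)*13 = ((6 + 1) - 107)*13 = (7 - 107)*13 = -100*13 = -1300)
R(f) = 2*f
A + R(y) = -1300 + 2*177 = -1300 + 354 = -946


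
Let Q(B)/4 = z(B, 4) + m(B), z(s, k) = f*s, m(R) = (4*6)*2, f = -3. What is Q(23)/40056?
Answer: -7/3338 ≈ -0.0020971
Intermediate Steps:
m(R) = 48 (m(R) = 24*2 = 48)
z(s, k) = -3*s
Q(B) = 192 - 12*B (Q(B) = 4*(-3*B + 48) = 4*(48 - 3*B) = 192 - 12*B)
Q(23)/40056 = (192 - 12*23)/40056 = (192 - 276)*(1/40056) = -84*1/40056 = -7/3338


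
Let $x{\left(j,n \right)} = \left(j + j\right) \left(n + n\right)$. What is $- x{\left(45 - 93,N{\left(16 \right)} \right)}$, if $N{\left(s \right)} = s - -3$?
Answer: $3648$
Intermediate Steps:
$N{\left(s \right)} = 3 + s$ ($N{\left(s \right)} = s + 3 = 3 + s$)
$x{\left(j,n \right)} = 4 j n$ ($x{\left(j,n \right)} = 2 j 2 n = 4 j n$)
$- x{\left(45 - 93,N{\left(16 \right)} \right)} = - 4 \left(45 - 93\right) \left(3 + 16\right) = - 4 \left(-48\right) 19 = \left(-1\right) \left(-3648\right) = 3648$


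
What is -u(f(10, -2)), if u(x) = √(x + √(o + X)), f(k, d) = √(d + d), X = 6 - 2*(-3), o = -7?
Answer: -√(√5 + 2*I) ≈ -1.618 - 0.61803*I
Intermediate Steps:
X = 12 (X = 6 + 6 = 12)
f(k, d) = √2*√d (f(k, d) = √(2*d) = √2*√d)
u(x) = √(x + √5) (u(x) = √(x + √(-7 + 12)) = √(x + √5))
-u(f(10, -2)) = -√(√2*√(-2) + √5) = -√(√2*(I*√2) + √5) = -√(2*I + √5) = -√(√5 + 2*I)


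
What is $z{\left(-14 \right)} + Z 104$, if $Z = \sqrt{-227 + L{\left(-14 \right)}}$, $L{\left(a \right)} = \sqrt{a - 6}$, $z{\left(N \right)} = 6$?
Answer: $6 + 104 \sqrt{-227 + 2 i \sqrt{5}} \approx 21.434 + 1567.0 i$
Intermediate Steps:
$L{\left(a \right)} = \sqrt{-6 + a}$
$Z = \sqrt{-227 + 2 i \sqrt{5}}$ ($Z = \sqrt{-227 + \sqrt{-6 - 14}} = \sqrt{-227 + \sqrt{-20}} = \sqrt{-227 + 2 i \sqrt{5}} \approx 0.1484 + 15.067 i$)
$z{\left(-14 \right)} + Z 104 = 6 + \sqrt{-227 + 2 i \sqrt{5}} \cdot 104 = 6 + 104 \sqrt{-227 + 2 i \sqrt{5}}$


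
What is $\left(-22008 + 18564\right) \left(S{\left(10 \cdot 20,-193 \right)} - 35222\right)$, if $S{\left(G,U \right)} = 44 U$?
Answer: $150551016$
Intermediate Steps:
$\left(-22008 + 18564\right) \left(S{\left(10 \cdot 20,-193 \right)} - 35222\right) = \left(-22008 + 18564\right) \left(44 \left(-193\right) - 35222\right) = - 3444 \left(-8492 - 35222\right) = \left(-3444\right) \left(-43714\right) = 150551016$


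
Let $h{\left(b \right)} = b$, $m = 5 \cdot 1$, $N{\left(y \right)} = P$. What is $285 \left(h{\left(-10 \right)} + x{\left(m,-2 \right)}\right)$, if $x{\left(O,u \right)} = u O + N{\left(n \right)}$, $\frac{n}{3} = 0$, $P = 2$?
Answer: $-5130$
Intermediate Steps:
$n = 0$ ($n = 3 \cdot 0 = 0$)
$N{\left(y \right)} = 2$
$m = 5$
$x{\left(O,u \right)} = 2 + O u$ ($x{\left(O,u \right)} = u O + 2 = O u + 2 = 2 + O u$)
$285 \left(h{\left(-10 \right)} + x{\left(m,-2 \right)}\right) = 285 \left(-10 + \left(2 + 5 \left(-2\right)\right)\right) = 285 \left(-10 + \left(2 - 10\right)\right) = 285 \left(-10 - 8\right) = 285 \left(-18\right) = -5130$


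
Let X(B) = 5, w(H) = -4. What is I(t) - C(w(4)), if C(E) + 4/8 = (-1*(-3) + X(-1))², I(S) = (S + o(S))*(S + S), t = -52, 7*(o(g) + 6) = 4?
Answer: 82727/14 ≈ 5909.1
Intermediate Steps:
o(g) = -38/7 (o(g) = -6 + (⅐)*4 = -6 + 4/7 = -38/7)
I(S) = 2*S*(-38/7 + S) (I(S) = (S - 38/7)*(S + S) = (-38/7 + S)*(2*S) = 2*S*(-38/7 + S))
C(E) = 127/2 (C(E) = -½ + (-1*(-3) + 5)² = -½ + (3 + 5)² = -½ + 8² = -½ + 64 = 127/2)
I(t) - C(w(4)) = (2/7)*(-52)*(-38 + 7*(-52)) - 1*127/2 = (2/7)*(-52)*(-38 - 364) - 127/2 = (2/7)*(-52)*(-402) - 127/2 = 41808/7 - 127/2 = 82727/14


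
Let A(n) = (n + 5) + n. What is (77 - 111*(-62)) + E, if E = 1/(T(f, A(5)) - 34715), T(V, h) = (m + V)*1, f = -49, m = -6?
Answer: 241964429/34770 ≈ 6959.0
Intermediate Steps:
A(n) = 5 + 2*n (A(n) = (5 + n) + n = 5 + 2*n)
T(V, h) = -6 + V (T(V, h) = (-6 + V)*1 = -6 + V)
E = -1/34770 (E = 1/((-6 - 49) - 34715) = 1/(-55 - 34715) = 1/(-34770) = -1/34770 ≈ -2.8760e-5)
(77 - 111*(-62)) + E = (77 - 111*(-62)) - 1/34770 = (77 + 6882) - 1/34770 = 6959 - 1/34770 = 241964429/34770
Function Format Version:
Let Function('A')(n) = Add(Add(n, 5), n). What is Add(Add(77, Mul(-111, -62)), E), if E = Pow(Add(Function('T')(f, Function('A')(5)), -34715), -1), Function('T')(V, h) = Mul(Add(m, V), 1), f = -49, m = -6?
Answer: Rational(241964429, 34770) ≈ 6959.0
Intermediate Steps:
Function('A')(n) = Add(5, Mul(2, n)) (Function('A')(n) = Add(Add(5, n), n) = Add(5, Mul(2, n)))
Function('T')(V, h) = Add(-6, V) (Function('T')(V, h) = Mul(Add(-6, V), 1) = Add(-6, V))
E = Rational(-1, 34770) (E = Pow(Add(Add(-6, -49), -34715), -1) = Pow(Add(-55, -34715), -1) = Pow(-34770, -1) = Rational(-1, 34770) ≈ -2.8760e-5)
Add(Add(77, Mul(-111, -62)), E) = Add(Add(77, Mul(-111, -62)), Rational(-1, 34770)) = Add(Add(77, 6882), Rational(-1, 34770)) = Add(6959, Rational(-1, 34770)) = Rational(241964429, 34770)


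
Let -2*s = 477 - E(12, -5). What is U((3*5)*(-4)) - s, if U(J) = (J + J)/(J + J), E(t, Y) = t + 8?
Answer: 459/2 ≈ 229.50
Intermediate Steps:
E(t, Y) = 8 + t
U(J) = 1 (U(J) = (2*J)/((2*J)) = (2*J)*(1/(2*J)) = 1)
s = -457/2 (s = -(477 - (8 + 12))/2 = -(477 - 1*20)/2 = -(477 - 20)/2 = -½*457 = -457/2 ≈ -228.50)
U((3*5)*(-4)) - s = 1 - 1*(-457/2) = 1 + 457/2 = 459/2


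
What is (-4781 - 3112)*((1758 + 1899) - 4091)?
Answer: 3425562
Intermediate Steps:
(-4781 - 3112)*((1758 + 1899) - 4091) = -7893*(3657 - 4091) = -7893*(-434) = 3425562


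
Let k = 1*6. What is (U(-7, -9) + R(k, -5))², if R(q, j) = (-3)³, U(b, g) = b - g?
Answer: 625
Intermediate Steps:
k = 6
R(q, j) = -27
(U(-7, -9) + R(k, -5))² = ((-7 - 1*(-9)) - 27)² = ((-7 + 9) - 27)² = (2 - 27)² = (-25)² = 625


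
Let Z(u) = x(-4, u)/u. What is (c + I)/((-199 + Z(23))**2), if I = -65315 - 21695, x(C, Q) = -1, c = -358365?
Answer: -33657625/2994012 ≈ -11.242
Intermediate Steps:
I = -87010
Z(u) = -1/u
(c + I)/((-199 + Z(23))**2) = (-358365 - 87010)/((-199 - 1/23)**2) = -445375/(-199 - 1*1/23)**2 = -445375/(-199 - 1/23)**2 = -445375/((-4578/23)**2) = -445375/20958084/529 = -445375*529/20958084 = -33657625/2994012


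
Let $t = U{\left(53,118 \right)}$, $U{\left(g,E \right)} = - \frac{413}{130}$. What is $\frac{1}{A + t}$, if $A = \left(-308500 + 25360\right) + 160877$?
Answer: $- \frac{130}{15894603} \approx -8.1789 \cdot 10^{-6}$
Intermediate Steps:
$U{\left(g,E \right)} = - \frac{413}{130}$ ($U{\left(g,E \right)} = \left(-413\right) \frac{1}{130} = - \frac{413}{130}$)
$t = - \frac{413}{130} \approx -3.1769$
$A = -122263$ ($A = -283140 + 160877 = -122263$)
$\frac{1}{A + t} = \frac{1}{-122263 - \frac{413}{130}} = \frac{1}{- \frac{15894603}{130}} = - \frac{130}{15894603}$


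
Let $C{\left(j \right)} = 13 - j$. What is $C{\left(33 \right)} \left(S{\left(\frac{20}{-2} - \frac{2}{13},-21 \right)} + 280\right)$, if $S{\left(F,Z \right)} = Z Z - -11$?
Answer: $-14640$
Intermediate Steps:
$S{\left(F,Z \right)} = 11 + Z^{2}$ ($S{\left(F,Z \right)} = Z^{2} + \left(-2 + 13\right) = Z^{2} + 11 = 11 + Z^{2}$)
$C{\left(33 \right)} \left(S{\left(\frac{20}{-2} - \frac{2}{13},-21 \right)} + 280\right) = \left(13 - 33\right) \left(\left(11 + \left(-21\right)^{2}\right) + 280\right) = \left(13 - 33\right) \left(\left(11 + 441\right) + 280\right) = - 20 \left(452 + 280\right) = \left(-20\right) 732 = -14640$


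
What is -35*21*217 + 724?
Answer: -158771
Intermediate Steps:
-35*21*217 + 724 = -735*217 + 724 = -159495 + 724 = -158771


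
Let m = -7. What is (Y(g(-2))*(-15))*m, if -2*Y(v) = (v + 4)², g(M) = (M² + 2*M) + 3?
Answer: -5145/2 ≈ -2572.5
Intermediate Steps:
g(M) = 3 + M² + 2*M
Y(v) = -(4 + v)²/2 (Y(v) = -(v + 4)²/2 = -(4 + v)²/2)
(Y(g(-2))*(-15))*m = (-(4 + (3 + (-2)² + 2*(-2)))²/2*(-15))*(-7) = (-(4 + (3 + 4 - 4))²/2*(-15))*(-7) = (-(4 + 3)²/2*(-15))*(-7) = (-½*7²*(-15))*(-7) = (-½*49*(-15))*(-7) = -49/2*(-15)*(-7) = (735/2)*(-7) = -5145/2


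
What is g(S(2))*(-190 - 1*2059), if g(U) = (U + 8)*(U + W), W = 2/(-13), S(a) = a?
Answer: -41520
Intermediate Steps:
W = -2/13 (W = 2*(-1/13) = -2/13 ≈ -0.15385)
g(U) = (8 + U)*(-2/13 + U) (g(U) = (U + 8)*(U - 2/13) = (8 + U)*(-2/13 + U))
g(S(2))*(-190 - 1*2059) = (-16/13 + 2² + (102/13)*2)*(-190 - 1*2059) = (-16/13 + 4 + 204/13)*(-190 - 2059) = (240/13)*(-2249) = -41520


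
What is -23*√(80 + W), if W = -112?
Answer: -92*I*√2 ≈ -130.11*I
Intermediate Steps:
-23*√(80 + W) = -23*√(80 - 112) = -92*I*√2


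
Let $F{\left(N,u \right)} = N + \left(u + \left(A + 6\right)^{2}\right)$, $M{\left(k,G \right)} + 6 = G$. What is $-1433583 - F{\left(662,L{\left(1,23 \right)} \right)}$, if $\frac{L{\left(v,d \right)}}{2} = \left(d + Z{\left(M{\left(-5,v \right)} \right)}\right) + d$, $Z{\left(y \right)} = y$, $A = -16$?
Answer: $-1434427$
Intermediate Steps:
$M{\left(k,G \right)} = -6 + G$
$L{\left(v,d \right)} = -12 + 2 v + 4 d$ ($L{\left(v,d \right)} = 2 \left(\left(d + \left(-6 + v\right)\right) + d\right) = 2 \left(\left(-6 + d + v\right) + d\right) = 2 \left(-6 + v + 2 d\right) = -12 + 2 v + 4 d$)
$F{\left(N,u \right)} = 100 + N + u$ ($F{\left(N,u \right)} = N + \left(u + \left(-16 + 6\right)^{2}\right) = N + \left(u + \left(-10\right)^{2}\right) = N + \left(u + 100\right) = N + \left(100 + u\right) = 100 + N + u$)
$-1433583 - F{\left(662,L{\left(1,23 \right)} \right)} = -1433583 - \left(100 + 662 + \left(-12 + 2 \cdot 1 + 4 \cdot 23\right)\right) = -1433583 - \left(100 + 662 + \left(-12 + 2 + 92\right)\right) = -1433583 - \left(100 + 662 + 82\right) = -1433583 - 844 = -1434427$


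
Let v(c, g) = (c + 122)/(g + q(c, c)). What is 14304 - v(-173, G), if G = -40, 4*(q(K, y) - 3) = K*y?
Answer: 141995876/9927 ≈ 14304.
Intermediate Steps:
q(K, y) = 3 + K*y/4 (q(K, y) = 3 + (K*y)/4 = 3 + K*y/4)
v(c, g) = (122 + c)/(3 + g + c**2/4) (v(c, g) = (c + 122)/(g + (3 + c*c/4)) = (122 + c)/(g + (3 + c**2/4)) = (122 + c)/(3 + g + c**2/4))
14304 - v(-173, G) = 14304 - 4*(122 - 173)/(12 + (-173)**2 + 4*(-40)) = 14304 - 4*(-51)/(12 + 29929 - 160) = 14304 - 4*(-51)/29781 = 14304 - 1*(-68/9927) = 14304 + 68/9927 = 141995876/9927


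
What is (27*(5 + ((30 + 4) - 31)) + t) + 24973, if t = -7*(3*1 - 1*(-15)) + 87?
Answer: 25150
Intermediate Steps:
t = -39 (t = -7*(3 + 15) + 87 = -7*18 + 87 = -126 + 87 = -39)
(27*(5 + ((30 + 4) - 31)) + t) + 24973 = (27*(5 + ((30 + 4) - 31)) - 39) + 24973 = (27*(5 + (34 - 31)) - 39) + 24973 = (27*(5 + 3) - 39) + 24973 = (27*8 - 39) + 24973 = (216 - 39) + 24973 = 177 + 24973 = 25150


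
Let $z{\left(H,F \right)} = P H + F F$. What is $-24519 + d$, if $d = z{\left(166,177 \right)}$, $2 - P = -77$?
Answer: $19924$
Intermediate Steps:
$P = 79$ ($P = 2 - -77 = 2 + 77 = 79$)
$z{\left(H,F \right)} = F^{2} + 79 H$ ($z{\left(H,F \right)} = 79 H + F F = 79 H + F^{2} = F^{2} + 79 H$)
$d = 44443$ ($d = 177^{2} + 79 \cdot 166 = 31329 + 13114 = 44443$)
$-24519 + d = -24519 + 44443 = 19924$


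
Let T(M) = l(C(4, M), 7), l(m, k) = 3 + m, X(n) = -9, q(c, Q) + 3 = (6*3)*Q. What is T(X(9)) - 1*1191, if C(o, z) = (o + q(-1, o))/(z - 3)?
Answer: -14329/12 ≈ -1194.1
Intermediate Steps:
q(c, Q) = -3 + 18*Q (q(c, Q) = -3 + (6*3)*Q = -3 + 18*Q)
C(o, z) = (-3 + 19*o)/(-3 + z) (C(o, z) = (o + (-3 + 18*o))/(z - 3) = (-3 + 19*o)/(-3 + z))
T(M) = 3 + 73/(-3 + M) (T(M) = 3 + (-3 + 19*4)/(-3 + M) = 3 + (-3 + 76)/(-3 + M) = 3 + 73/(-3 + M))
T(X(9)) - 1*1191 = (64 + 3*(-9))/(-3 - 9) - 1*1191 = (64 - 27)/(-12) - 1191 = -1/12*37 - 1191 = -37/12 - 1191 = -14329/12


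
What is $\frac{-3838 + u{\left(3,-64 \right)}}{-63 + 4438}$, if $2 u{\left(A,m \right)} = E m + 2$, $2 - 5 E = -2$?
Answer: $- \frac{2759}{3125} \approx -0.88288$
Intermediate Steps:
$E = \frac{4}{5}$ ($E = \frac{2}{5} - - \frac{2}{5} = \frac{2}{5} + \frac{2}{5} = \frac{4}{5} \approx 0.8$)
$u{\left(A,m \right)} = 1 + \frac{2 m}{5}$ ($u{\left(A,m \right)} = \frac{\frac{4 m}{5} + 2}{2} = \frac{2 + \frac{4 m}{5}}{2} = 1 + \frac{2 m}{5}$)
$\frac{-3838 + u{\left(3,-64 \right)}}{-63 + 4438} = \frac{-3838 + \left(1 + \frac{2}{5} \left(-64\right)\right)}{-63 + 4438} = \frac{-3838 + \left(1 - \frac{128}{5}\right)}{4375} = \left(-3838 - \frac{123}{5}\right) \frac{1}{4375} = \left(- \frac{19313}{5}\right) \frac{1}{4375} = - \frac{2759}{3125}$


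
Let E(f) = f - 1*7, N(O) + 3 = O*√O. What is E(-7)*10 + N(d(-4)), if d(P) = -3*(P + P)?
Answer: -143 + 48*√6 ≈ -25.424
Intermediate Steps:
d(P) = -6*P
N(O) = -3 + O^(3/2) (N(O) = -3 + O*√O = -3 + O^(3/2))
E(f) = -7 + f (E(f) = f - 7 = -7 + f)
E(-7)*10 + N(d(-4)) = (-7 - 7)*10 + (-3 + (-6*(-4))^(3/2)) = -14*10 + (-3 + 24^(3/2)) = -140 + (-3 + 48*√6) = -143 + 48*√6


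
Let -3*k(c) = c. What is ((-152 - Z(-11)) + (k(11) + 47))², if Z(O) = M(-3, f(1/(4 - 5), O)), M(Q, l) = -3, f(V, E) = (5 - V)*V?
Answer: 100489/9 ≈ 11165.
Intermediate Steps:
k(c) = -c/3
f(V, E) = V*(5 - V)
Z(O) = -3
((-152 - Z(-11)) + (k(11) + 47))² = ((-152 - 1*(-3)) + (-⅓*11 + 47))² = ((-152 + 3) + (-11/3 + 47))² = (-149 + 130/3)² = (-317/3)² = 100489/9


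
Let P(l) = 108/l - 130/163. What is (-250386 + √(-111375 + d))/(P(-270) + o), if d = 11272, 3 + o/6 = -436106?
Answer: 3518355/36768517 - 815*I*√100103/2132573986 ≈ 0.095689 - 0.00012091*I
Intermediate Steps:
P(l) = -130/163 + 108/l (P(l) = 108/l - 130*1/163 = 108/l - 130/163 = -130/163 + 108/l)
o = -2616654 (o = -18 + 6*(-436106) = -18 - 2616636 = -2616654)
(-250386 + √(-111375 + d))/(P(-270) + o) = (-250386 + √(-111375 + 11272))/((-130/163 + 108/(-270)) - 2616654) = (-250386 + √(-100103))/((-130/163 + 108*(-1/270)) - 2616654) = (-250386 + I*√100103)/((-130/163 - ⅖) - 2616654) = (-250386 + I*√100103)/(-976/815 - 2616654) = (-250386 + I*√100103)/(-2132573986/815) = (-250386 + I*√100103)*(-815/2132573986) = 3518355/36768517 - 815*I*√100103/2132573986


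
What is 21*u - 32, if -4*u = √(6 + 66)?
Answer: -32 - 63*√2/2 ≈ -76.548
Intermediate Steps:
u = -3*√2/2 (u = -√(6 + 66)/4 = -3*√2/2 ≈ -2.1213)
21*u - 32 = 21*(-3*√2/2) - 32 = -63*√2/2 - 32 = -32 - 63*√2/2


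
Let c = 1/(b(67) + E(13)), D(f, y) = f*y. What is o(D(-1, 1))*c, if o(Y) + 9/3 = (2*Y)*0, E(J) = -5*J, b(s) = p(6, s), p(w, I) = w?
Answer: 3/59 ≈ 0.050847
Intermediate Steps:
b(s) = 6
o(Y) = -3 (o(Y) = -3 + (2*Y)*0 = -3 + 0 = -3)
c = -1/59 (c = 1/(6 - 5*13) = 1/(6 - 65) = 1/(-59) = -1/59 ≈ -0.016949)
o(D(-1, 1))*c = -3*(-1/59) = 3/59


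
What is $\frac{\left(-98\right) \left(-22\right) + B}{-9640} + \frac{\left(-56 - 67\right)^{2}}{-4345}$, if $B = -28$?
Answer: $- \frac{3877243}{1047145} \approx -3.7027$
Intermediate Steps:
$\frac{\left(-98\right) \left(-22\right) + B}{-9640} + \frac{\left(-56 - 67\right)^{2}}{-4345} = \frac{\left(-98\right) \left(-22\right) - 28}{-9640} + \frac{\left(-56 - 67\right)^{2}}{-4345} = \left(2156 - 28\right) \left(- \frac{1}{9640}\right) + \left(-123\right)^{2} \left(- \frac{1}{4345}\right) = 2128 \left(- \frac{1}{9640}\right) + 15129 \left(- \frac{1}{4345}\right) = - \frac{266}{1205} - \frac{15129}{4345} = - \frac{3877243}{1047145}$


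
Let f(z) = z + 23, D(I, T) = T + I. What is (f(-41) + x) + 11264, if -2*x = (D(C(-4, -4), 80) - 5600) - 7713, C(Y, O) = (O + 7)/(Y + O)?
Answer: 285803/16 ≈ 17863.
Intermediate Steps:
C(Y, O) = (7 + O)/(O + Y)
D(I, T) = I + T
f(z) = 23 + z
x = 105867/16 (x = -((((7 - 4)/(-4 - 4) + 80) - 5600) - 7713)/2 = -(((3/(-8) + 80) - 5600) - 7713)/2 = -(((-⅛*3 + 80) - 5600) - 7713)/2 = -(((-3/8 + 80) - 5600) - 7713)/2 = -((637/8 - 5600) - 7713)/2 = -(-44163/8 - 7713)/2 = -½*(-105867/8) = 105867/16 ≈ 6616.7)
(f(-41) + x) + 11264 = ((23 - 41) + 105867/16) + 11264 = (-18 + 105867/16) + 11264 = 105579/16 + 11264 = 285803/16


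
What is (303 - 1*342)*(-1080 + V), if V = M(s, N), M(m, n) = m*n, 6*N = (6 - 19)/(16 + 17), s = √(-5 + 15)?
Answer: 42120 + 169*√10/66 ≈ 42128.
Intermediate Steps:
s = √10 ≈ 3.1623
N = -13/198 (N = ((6 - 19)/(16 + 17))/6 = (-13/33)/6 = (-13*1/33)/6 = (⅙)*(-13/33) = -13/198 ≈ -0.065657)
V = -13*√10/198 (V = √10*(-13/198) = -13*√10/198 ≈ -0.20762)
(303 - 1*342)*(-1080 + V) = (303 - 1*342)*(-1080 - 13*√10/198) = (303 - 342)*(-1080 - 13*√10/198) = -39*(-1080 - 13*√10/198) = 42120 + 169*√10/66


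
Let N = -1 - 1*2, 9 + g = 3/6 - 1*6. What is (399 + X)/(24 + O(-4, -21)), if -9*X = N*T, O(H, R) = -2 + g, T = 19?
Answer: 2432/45 ≈ 54.044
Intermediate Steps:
g = -29/2 (g = -9 + (3/6 - 1*6) = -9 + (3*(⅙) - 6) = -9 + (½ - 6) = -9 - 11/2 = -29/2 ≈ -14.500)
O(H, R) = -33/2 (O(H, R) = -2 - 29/2 = -33/2)
N = -3 (N = -1 - 2 = -3)
X = 19/3 (X = -(-1)*19/3 = -⅑*(-57) = 19/3 ≈ 6.3333)
(399 + X)/(24 + O(-4, -21)) = (399 + 19/3)/(24 - 33/2) = 1216/(3*(15/2)) = (1216/3)*(2/15) = 2432/45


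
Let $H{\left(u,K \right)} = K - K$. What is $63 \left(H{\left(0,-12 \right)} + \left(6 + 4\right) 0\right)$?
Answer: $0$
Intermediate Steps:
$H{\left(u,K \right)} = 0$
$63 \left(H{\left(0,-12 \right)} + \left(6 + 4\right) 0\right) = 63 \left(0 + \left(6 + 4\right) 0\right) = 63 \left(0 + 10 \cdot 0\right) = 63 \left(0 + 0\right) = 63 \cdot 0 = 0$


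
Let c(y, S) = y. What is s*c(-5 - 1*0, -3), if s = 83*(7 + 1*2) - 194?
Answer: -2765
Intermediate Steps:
s = 553 (s = 83*(7 + 2) - 194 = 83*9 - 194 = 747 - 194 = 553)
s*c(-5 - 1*0, -3) = 553*(-5 - 1*0) = 553*(-5 + 0) = 553*(-5) = -2765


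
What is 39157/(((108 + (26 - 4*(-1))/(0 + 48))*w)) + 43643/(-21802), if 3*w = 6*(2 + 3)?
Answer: 293197711/8611790 ≈ 34.046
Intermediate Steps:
w = 10 (w = (6*(2 + 3))/3 = (6*5)/3 = (1/3)*30 = 10)
39157/(((108 + (26 - 4*(-1))/(0 + 48))*w)) + 43643/(-21802) = 39157/(((108 + (26 - 4*(-1))/(0 + 48))*10)) + 43643/(-21802) = 39157/(((108 + (26 + 4)/48)*10)) + 43643*(-1/21802) = 39157/(((108 + 30*(1/48))*10)) - 43643/21802 = 39157/(((108 + 5/8)*10)) - 43643/21802 = 39157/(((869/8)*10)) - 43643/21802 = 39157/(4345/4) - 43643/21802 = 39157*(4/4345) - 43643/21802 = 156628/4345 - 43643/21802 = 293197711/8611790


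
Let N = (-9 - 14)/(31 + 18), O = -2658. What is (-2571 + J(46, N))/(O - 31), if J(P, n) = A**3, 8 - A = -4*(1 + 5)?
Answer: -30197/2689 ≈ -11.230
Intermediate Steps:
N = -23/49 ≈ -0.46939
A = 32 (A = 8 - (-4)*(1 + 5) = 8 - (-4)*6 = 8 - 1*(-24) = 8 + 24 = 32)
J(P, n) = 32768 (J(P, n) = 32**3 = 32768)
(-2571 + J(46, N))/(O - 31) = (-2571 + 32768)/(-2658 - 31) = 30197/(-2689) = 30197*(-1/2689) = -30197/2689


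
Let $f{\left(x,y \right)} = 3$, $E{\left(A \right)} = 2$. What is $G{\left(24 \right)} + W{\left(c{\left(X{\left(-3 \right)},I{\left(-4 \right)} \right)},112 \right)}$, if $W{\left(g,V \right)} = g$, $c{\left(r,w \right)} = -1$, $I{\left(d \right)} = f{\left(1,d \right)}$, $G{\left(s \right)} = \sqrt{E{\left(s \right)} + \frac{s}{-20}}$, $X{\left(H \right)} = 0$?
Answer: $-1 + \frac{2 \sqrt{5}}{5} \approx -0.10557$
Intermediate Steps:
$G{\left(s \right)} = \sqrt{2 - \frac{s}{20}}$ ($G{\left(s \right)} = \sqrt{2 + \frac{s}{-20}} = \sqrt{2 + s \left(- \frac{1}{20}\right)} = \sqrt{2 - \frac{s}{20}}$)
$I{\left(d \right)} = 3$
$G{\left(24 \right)} + W{\left(c{\left(X{\left(-3 \right)},I{\left(-4 \right)} \right)},112 \right)} = \frac{\sqrt{200 - 120}}{10} - 1 = \frac{\sqrt{80}}{10} - 1 = \frac{4 \sqrt{5}}{10} - 1 = \frac{2 \sqrt{5}}{5} - 1 = -1 + \frac{2 \sqrt{5}}{5}$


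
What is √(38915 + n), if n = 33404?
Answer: √72319 ≈ 268.92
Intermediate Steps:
√(38915 + n) = √(38915 + 33404) = √72319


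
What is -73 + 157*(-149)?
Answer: -23466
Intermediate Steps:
-73 + 157*(-149) = -73 - 23393 = -23466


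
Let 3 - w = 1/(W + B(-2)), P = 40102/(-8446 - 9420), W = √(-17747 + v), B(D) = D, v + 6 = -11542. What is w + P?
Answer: 197727518/261727967 + 3*I*√3255/29299 ≈ 0.75547 + 0.0058418*I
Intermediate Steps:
v = -11548 (v = -6 - 11542 = -11548)
W = 3*I*√3255 (W = √(-17747 - 11548) = √(-29295) = 3*I*√3255 ≈ 171.16*I)
P = -20051/8933 (P = 40102/(-17866) = 40102*(-1/17866) = -20051/8933 ≈ -2.2446)
w = 3 - 1/(-2 + 3*I*√3255) (w = 3 - 1/(3*I*√3255 - 2) = 3 - 1/(-2 + 3*I*√3255) ≈ 3.0001 + 0.0058418*I)
w + P = (87899/29299 + 3*I*√3255/29299) - 20051/8933 = 197727518/261727967 + 3*I*√3255/29299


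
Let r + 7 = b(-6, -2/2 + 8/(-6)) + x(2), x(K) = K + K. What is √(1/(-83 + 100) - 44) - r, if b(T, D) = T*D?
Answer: -11 + 3*I*√1411/17 ≈ -11.0 + 6.6288*I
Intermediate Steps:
b(T, D) = D*T
x(K) = 2*K
r = 11 (r = -7 + ((-2/2 + 8/(-6))*(-6) + 2*2) = -7 + ((-2*½ + 8*(-⅙))*(-6) + 4) = -7 + ((-1 - 4/3)*(-6) + 4) = -7 + (-7/3*(-6) + 4) = -7 + (14 + 4) = -7 + 18 = 11)
√(1/(-83 + 100) - 44) - r = √(1/(-83 + 100) - 44) - 1*11 = √(1/17 - 44) - 11 = √(-747/17) - 11 = 3*I*√1411/17 - 11 = -11 + 3*I*√1411/17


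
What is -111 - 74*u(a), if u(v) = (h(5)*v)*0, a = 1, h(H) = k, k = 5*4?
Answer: -111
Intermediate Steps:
k = 20
h(H) = 20
u(v) = 0 (u(v) = (20*v)*0 = 0)
-111 - 74*u(a) = -111 - 74*0 = -111 + 0 = -111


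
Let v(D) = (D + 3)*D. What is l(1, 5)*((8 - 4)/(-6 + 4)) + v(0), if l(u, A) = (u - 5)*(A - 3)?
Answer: 16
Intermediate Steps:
v(D) = D*(3 + D) (v(D) = (3 + D)*D = D*(3 + D))
l(u, A) = (-5 + u)*(-3 + A)
l(1, 5)*((8 - 4)/(-6 + 4)) + v(0) = (15 - 5*5 - 3*1 + 5*1)*((8 - 4)/(-6 + 4)) + 0*(3 + 0) = (15 - 25 - 3 + 5)*(4/(-2)) + 0*3 = -32*(-1)/2 + 0 = -8*(-2) + 0 = 16 + 0 = 16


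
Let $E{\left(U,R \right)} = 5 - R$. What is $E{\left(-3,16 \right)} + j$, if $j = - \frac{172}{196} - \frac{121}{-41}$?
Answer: $- \frac{17933}{2009} \approx -8.9263$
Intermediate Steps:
$j = \frac{4166}{2009}$ ($j = \left(-172\right) \frac{1}{196} - - \frac{121}{41} = - \frac{43}{49} + \frac{121}{41} = \frac{4166}{2009} \approx 2.0737$)
$E{\left(-3,16 \right)} + j = \left(5 - 16\right) + \frac{4166}{2009} = -11 + \frac{4166}{2009} = - \frac{17933}{2009}$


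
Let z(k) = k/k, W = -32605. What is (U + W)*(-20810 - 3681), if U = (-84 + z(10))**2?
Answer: 629810556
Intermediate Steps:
z(k) = 1
U = 6889 (U = (-84 + 1)**2 = (-83)**2 = 6889)
(U + W)*(-20810 - 3681) = (6889 - 32605)*(-20810 - 3681) = -25716*(-24491) = 629810556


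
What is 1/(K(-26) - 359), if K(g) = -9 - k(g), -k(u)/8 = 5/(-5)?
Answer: -1/376 ≈ -0.0026596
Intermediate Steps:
k(u) = 8 (k(u) = -40/(-5) = -40*(-1)/5 = -8*(-1) = 8)
K(g) = -17 (K(g) = -9 - 1*8 = -9 - 8 = -17)
1/(K(-26) - 359) = 1/(-17 - 359) = 1/(-376) = -1/376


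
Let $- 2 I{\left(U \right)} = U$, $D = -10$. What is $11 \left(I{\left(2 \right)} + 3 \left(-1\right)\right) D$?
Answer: $440$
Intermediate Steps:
$I{\left(U \right)} = - \frac{U}{2}$
$11 \left(I{\left(2 \right)} + 3 \left(-1\right)\right) D = 11 \left(\left(- \frac{1}{2}\right) 2 + 3 \left(-1\right)\right) \left(-10\right) = 11 \left(-1 - 3\right) \left(-10\right) = 11 \left(-4\right) \left(-10\right) = \left(-44\right) \left(-10\right) = 440$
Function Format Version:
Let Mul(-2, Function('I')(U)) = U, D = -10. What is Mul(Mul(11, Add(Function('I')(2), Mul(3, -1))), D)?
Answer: 440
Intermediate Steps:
Function('I')(U) = Mul(Rational(-1, 2), U)
Mul(Mul(11, Add(Function('I')(2), Mul(3, -1))), D) = Mul(Mul(11, Add(Mul(Rational(-1, 2), 2), Mul(3, -1))), -10) = Mul(Mul(11, Add(-1, -3)), -10) = Mul(Mul(11, -4), -10) = Mul(-44, -10) = 440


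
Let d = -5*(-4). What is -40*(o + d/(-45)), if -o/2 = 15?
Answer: 10960/9 ≈ 1217.8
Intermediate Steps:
o = -30 (o = -2*15 = -30)
d = 20
-40*(o + d/(-45)) = -40*(-30 + 20/(-45)) = -40*(-30 + 20*(-1/45)) = -40*(-30 - 4/9) = -40*(-274/9) = 10960/9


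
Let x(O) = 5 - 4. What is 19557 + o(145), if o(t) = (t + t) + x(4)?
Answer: 19848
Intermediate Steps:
x(O) = 1
o(t) = 1 + 2*t (o(t) = (t + t) + 1 = 2*t + 1 = 1 + 2*t)
19557 + o(145) = 19557 + (1 + 2*145) = 19557 + (1 + 290) = 19557 + 291 = 19848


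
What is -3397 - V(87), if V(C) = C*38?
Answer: -6703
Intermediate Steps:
V(C) = 38*C
-3397 - V(87) = -3397 - 38*87 = -3397 - 1*3306 = -3397 - 3306 = -6703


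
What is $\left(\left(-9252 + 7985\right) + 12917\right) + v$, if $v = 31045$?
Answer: $42695$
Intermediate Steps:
$\left(\left(-9252 + 7985\right) + 12917\right) + v = \left(\left(-9252 + 7985\right) + 12917\right) + 31045 = \left(-1267 + 12917\right) + 31045 = 11650 + 31045 = 42695$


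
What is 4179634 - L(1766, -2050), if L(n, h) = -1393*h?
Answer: 1323984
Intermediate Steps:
4179634 - L(1766, -2050) = 4179634 - (-1393)*(-2050) = 4179634 - 1*2855650 = 4179634 - 2855650 = 1323984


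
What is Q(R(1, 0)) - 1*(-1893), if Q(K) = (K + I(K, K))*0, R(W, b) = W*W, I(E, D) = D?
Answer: 1893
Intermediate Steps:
R(W, b) = W²
Q(K) = 0 (Q(K) = (K + K)*0 = (2*K)*0 = 0)
Q(R(1, 0)) - 1*(-1893) = 0 - 1*(-1893) = 0 + 1893 = 1893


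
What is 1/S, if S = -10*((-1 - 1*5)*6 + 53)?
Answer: -1/170 ≈ -0.0058824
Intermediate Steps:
S = -170 (S = -10*((-1 - 5)*6 + 53) = -10*(-6*6 + 53) = -10*(-36 + 53) = -10*17 = -170)
1/S = 1/(-170) = -1/170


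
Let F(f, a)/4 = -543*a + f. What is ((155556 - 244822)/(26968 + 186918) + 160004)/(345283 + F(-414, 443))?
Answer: -17111263139/66151624567 ≈ -0.25867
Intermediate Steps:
F(f, a) = -2172*a + 4*f (F(f, a) = 4*(-543*a + f) = 4*(f - 543*a) = -2172*a + 4*f)
((155556 - 244822)/(26968 + 186918) + 160004)/(345283 + F(-414, 443)) = ((155556 - 244822)/(26968 + 186918) + 160004)/(345283 + (-2172*443 + 4*(-414))) = (-89266/213886 + 160004)/(345283 + (-962196 - 1656)) = (-89266*1/213886 + 160004)/(345283 - 963852) = (-44633/106943 + 160004)/(-618569) = (17111263139/106943)*(-1/618569) = -17111263139/66151624567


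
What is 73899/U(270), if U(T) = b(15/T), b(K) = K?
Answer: 1330182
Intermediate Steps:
U(T) = 15/T
73899/U(270) = 73899/((15/270)) = 73899/((15*(1/270))) = 73899/(1/18) = 73899*18 = 1330182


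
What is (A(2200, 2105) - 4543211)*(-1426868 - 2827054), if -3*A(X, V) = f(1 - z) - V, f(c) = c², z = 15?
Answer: 19323758311176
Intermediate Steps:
A(X, V) = -196/3 + V/3 (A(X, V) = -((1 - 1*15)² - V)/3 = -((1 - 15)² - V)/3 = -((-14)² - V)/3 = -(196 - V)/3 = -196/3 + V/3)
(A(2200, 2105) - 4543211)*(-1426868 - 2827054) = ((-196/3 + (⅓)*2105) - 4543211)*(-1426868 - 2827054) = ((-196/3 + 2105/3) - 4543211)*(-4253922) = (1909/3 - 4543211)*(-4253922) = -13627724/3*(-4253922) = 19323758311176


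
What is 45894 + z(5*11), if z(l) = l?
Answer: 45949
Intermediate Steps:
45894 + z(5*11) = 45894 + 5*11 = 45894 + 55 = 45949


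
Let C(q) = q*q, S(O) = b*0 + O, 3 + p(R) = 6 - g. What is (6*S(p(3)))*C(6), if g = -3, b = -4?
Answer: 1296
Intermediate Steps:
p(R) = 6 (p(R) = -3 + (6 - 1*(-3)) = -3 + (6 + 3) = -3 + 9 = 6)
S(O) = O (S(O) = -4*0 + O = 0 + O = O)
C(q) = q²
(6*S(p(3)))*C(6) = (6*6)*6² = 36*36 = 1296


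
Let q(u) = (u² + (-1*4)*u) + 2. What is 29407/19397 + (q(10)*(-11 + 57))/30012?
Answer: 33495826/20790813 ≈ 1.6111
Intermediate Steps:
q(u) = 2 + u² - 4*u (q(u) = (u² - 4*u) + 2 = 2 + u² - 4*u)
29407/19397 + (q(10)*(-11 + 57))/30012 = 29407/19397 + ((2 + 10² - 4*10)*(-11 + 57))/30012 = 29407*(1/19397) + ((2 + 100 - 40)*46)*(1/30012) = 4201/2771 + (62*46)*(1/30012) = 4201/2771 + 2852*(1/30012) = 4201/2771 + 713/7503 = 33495826/20790813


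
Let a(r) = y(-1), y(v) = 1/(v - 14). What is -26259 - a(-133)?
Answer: -393884/15 ≈ -26259.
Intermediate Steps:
y(v) = 1/(-14 + v)
a(r) = -1/15 (a(r) = 1/(-14 - 1) = 1/(-15) = -1/15)
-26259 - a(-133) = -26259 - 1*(-1/15) = -26259 + 1/15 = -393884/15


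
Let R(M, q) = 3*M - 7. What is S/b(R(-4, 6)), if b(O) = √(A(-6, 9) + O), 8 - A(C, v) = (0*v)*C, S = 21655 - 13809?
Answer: -7846*I*√11/11 ≈ -2365.7*I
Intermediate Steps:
R(M, q) = -7 + 3*M
S = 7846
A(C, v) = 8 (A(C, v) = 8 - 0*v*C = 8 - 0*C = 8 - 1*0 = 8 + 0 = 8)
b(O) = √(8 + O)
S/b(R(-4, 6)) = 7846/(√(8 + (-7 + 3*(-4)))) = 7846/(√(8 + (-7 - 12))) = 7846/(√(8 - 19)) = 7846/(√(-11)) = 7846/((I*√11)) = 7846*(-I*√11/11) = -7846*I*√11/11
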